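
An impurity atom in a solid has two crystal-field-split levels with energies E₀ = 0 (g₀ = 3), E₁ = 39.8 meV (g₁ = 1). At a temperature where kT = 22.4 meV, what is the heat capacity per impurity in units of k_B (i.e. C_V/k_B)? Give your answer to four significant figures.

0.1595

Eᵢ/kT = 0, 1.77679.
Z = Σ gᵢe^(−Eᵢ/kT) = 3·e^(−0) + 1·e^(−1.77679) = 3.00000 + 0.169180 = 3.16918.
⟨E⟩ = 2.12464 meV, ⟨E²⟩ = 84.5606 meV².
C_V/k_B = (⟨E²⟩ − ⟨E⟩²)/(kT)² = (84.5606 − 4.51410)/501.760 = 0.1595.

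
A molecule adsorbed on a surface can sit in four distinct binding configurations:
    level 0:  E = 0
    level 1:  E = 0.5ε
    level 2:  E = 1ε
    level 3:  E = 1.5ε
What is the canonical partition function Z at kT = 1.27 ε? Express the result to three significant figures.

Eᵢ/kT = 0, 0.39370, 0.78740, 1.1811.
Z = Σ e^(−Eᵢ/kT) = e^(−0) + e^(−0.39370) + e^(−0.78740) + e^(−1.1811) = 1.0000 + 0.67456 + 0.45503 + 0.30694 = 2.4365.

Z = 2.44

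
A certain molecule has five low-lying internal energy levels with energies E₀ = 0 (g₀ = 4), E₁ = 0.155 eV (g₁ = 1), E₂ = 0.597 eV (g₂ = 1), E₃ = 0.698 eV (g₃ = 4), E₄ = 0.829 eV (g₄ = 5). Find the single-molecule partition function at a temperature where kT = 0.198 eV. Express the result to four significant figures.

Eᵢ/kT = 0, 0.782828, 3.01515, 3.52525, 4.18687.
Z = Σ gᵢe^(−Eᵢ/kT) = 4·e^(−0) + 1·e^(−0.782828) + 1·e^(−3.01515) + 4·e^(−3.52525) + 5·e^(−4.18687) = 4.00000 + 0.457111 + 0.0490385 + 0.117778 + 0.0759688 = 4.69990.

Z = 4.700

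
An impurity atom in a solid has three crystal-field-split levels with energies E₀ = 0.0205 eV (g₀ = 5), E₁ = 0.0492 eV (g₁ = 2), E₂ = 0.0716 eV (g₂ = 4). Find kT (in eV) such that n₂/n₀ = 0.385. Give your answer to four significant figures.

0.06987 eV

n₂/n₀ = (g₂/g₀) exp[−(E₂−E₀)/kT] = 0.385.
⇒ (E₂−E₀)/kT = ln((4/5)/0.385) = ln(2.07792) = 0.731367.
kT = 0.0511 eV / 0.731367 = 0.06987 eV.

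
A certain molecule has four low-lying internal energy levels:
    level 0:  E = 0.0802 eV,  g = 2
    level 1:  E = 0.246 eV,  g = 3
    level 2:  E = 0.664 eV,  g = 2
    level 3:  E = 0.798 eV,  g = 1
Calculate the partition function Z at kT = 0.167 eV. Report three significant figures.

Eᵢ/kT = 0.48024, 1.4731, 3.9760, 4.7784.
Z = Σ gᵢe^(−Eᵢ/kT) = 2·e^(−0.48024) + 3·e^(−1.4731) + 2·e^(−3.9760) + 1·e^(−4.7784) = 1.2373 + 0.68764 + 0.037521 + 0.0084094 = 1.9709.

Z = 1.97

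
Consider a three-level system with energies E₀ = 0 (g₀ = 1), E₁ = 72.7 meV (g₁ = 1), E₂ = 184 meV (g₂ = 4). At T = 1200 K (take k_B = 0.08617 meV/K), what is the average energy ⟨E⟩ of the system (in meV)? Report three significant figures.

73.8 meV

k_BT = 0.08617 × 1200 K = 103.40 meV.
Eᵢ/kT = 0, 0.70309, 1.7795.
Z = Σ gᵢe^(−Eᵢ/kT) = 1·e^(−0) + 1·e^(−0.70309) + 4·e^(−1.7795) = 1.0000 + 0.49505 + 0.67489 = 2.1699.
⟨E⟩ = Σ Eᵢ gᵢe^(−Eᵢ/kT) / Z = (0·1.0000 + 72.7·0.49505 + 184·0.67489) / 2.1699 = 73.8 meV.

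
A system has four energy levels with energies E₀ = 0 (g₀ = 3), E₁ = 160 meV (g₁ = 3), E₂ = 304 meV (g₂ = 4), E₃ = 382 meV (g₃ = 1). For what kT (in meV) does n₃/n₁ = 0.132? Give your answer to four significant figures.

239.7 meV

n₃/n₁ = (g₃/g₁) exp[−(E₃−E₁)/kT] = 0.132.
⇒ (E₃−E₁)/kT = ln((1/3)/0.132) = ln(2.52525) = 0.926340.
kT = 222 meV / 0.926340 = 239.7 meV.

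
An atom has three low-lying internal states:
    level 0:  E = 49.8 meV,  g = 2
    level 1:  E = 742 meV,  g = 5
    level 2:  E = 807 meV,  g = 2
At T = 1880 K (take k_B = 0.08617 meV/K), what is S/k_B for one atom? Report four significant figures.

0.9208

k_BT = 0.08617 × 1880 K = 162.000 meV.
Eᵢ/kT = 0.307407, 4.58025, 4.98148.
Z = Σ gᵢe^(−Eᵢ/kT) = 2·e^(−0.307407) + 5·e^(−4.58025) + 2·e^(−4.98148) = 1.47070 + 0.0512617 + 0.0137278 = 1.53569.
⟨E⟩ = Σ EᵢPᵢ = 79.6745 meV.
S/k_B = ln Z + ⟨E⟩/kT = ln(1.53569) + 79.6745/162.000 = 0.428980 + 0.491818 = 0.9208.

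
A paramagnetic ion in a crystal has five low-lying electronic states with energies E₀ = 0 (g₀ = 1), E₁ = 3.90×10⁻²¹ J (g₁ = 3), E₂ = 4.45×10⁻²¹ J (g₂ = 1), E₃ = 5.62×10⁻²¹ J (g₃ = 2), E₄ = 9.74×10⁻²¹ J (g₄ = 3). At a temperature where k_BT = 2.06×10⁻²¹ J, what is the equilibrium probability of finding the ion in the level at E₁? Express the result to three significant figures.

Eᵢ/kT = 0, 1.8932, 2.1602, 2.7282, 4.7282.
Z = Σ gᵢe^(−Eᵢ/kT) = 1·e^(−0) + 3·e^(−1.8932) + 1·e^(−2.1602) + 2·e^(−2.7282) + 3·e^(−4.7282) = 1.0000 + 0.45177 + 0.11530 + 0.13067 + 0.026527 = 1.7243.
P₁ = g₁ e^(−E₁/kT) / Z = 0.45177/1.7243 = 0.262.

0.262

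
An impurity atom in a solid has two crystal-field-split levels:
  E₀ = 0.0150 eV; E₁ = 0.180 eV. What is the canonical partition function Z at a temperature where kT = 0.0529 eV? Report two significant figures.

Z = 0.79

Eᵢ/kT = 0.2836, 3.403.
Z = Σ e^(−Eᵢ/kT) = e^(−0.2836) + e^(−3.403) = 0.7531 + 0.03327 = 0.7864.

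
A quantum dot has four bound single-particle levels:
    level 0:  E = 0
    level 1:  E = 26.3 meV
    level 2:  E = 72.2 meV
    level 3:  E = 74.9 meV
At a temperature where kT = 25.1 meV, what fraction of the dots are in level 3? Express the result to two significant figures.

0.035

Eᵢ/kT = 0, 1.048, 2.876, 2.984.
Z = Σ e^(−Eᵢ/kT) = e^(−0) + e^(−1.048) + e^(−2.876) + e^(−2.984) = 1.000 + 0.3506 + 0.05636 + 0.05059 = 1.458.
P₃ = e^(−E₃/kT) / Z = 0.05059/1.458 = 0.035.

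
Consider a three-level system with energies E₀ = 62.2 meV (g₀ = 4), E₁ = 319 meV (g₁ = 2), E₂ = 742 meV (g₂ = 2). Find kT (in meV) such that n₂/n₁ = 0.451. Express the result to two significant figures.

n₂/n₁ = (g₂/g₁) exp[−(E₂−E₁)/kT] = 0.451.
⇒ (E₂−E₁)/kT = ln((2/2)/0.451) = ln(2.217) = 0.7962.
kT = 423 meV / 0.7962 = 530 meV.

530 meV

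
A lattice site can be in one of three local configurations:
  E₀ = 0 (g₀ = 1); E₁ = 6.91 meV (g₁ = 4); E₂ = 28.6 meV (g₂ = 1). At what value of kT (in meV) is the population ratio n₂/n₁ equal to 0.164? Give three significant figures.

n₂/n₁ = (g₂/g₁) exp[−(E₂−E₁)/kT] = 0.164.
⇒ (E₂−E₁)/kT = ln((1/4)/0.164) = ln(1.5244) = 0.42160.
kT = 21.69 meV / 0.42160 = 51.4 meV.

51.4 meV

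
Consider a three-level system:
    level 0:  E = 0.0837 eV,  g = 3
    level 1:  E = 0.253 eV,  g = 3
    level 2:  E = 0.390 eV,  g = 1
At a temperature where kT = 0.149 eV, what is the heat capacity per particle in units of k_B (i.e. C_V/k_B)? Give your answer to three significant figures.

0.326

Eᵢ/kT = 0.56174, 1.6980, 2.6174.
Z = Σ gᵢe^(−Eᵢ/kT) = 3·e^(−0.56174) + 3·e^(−1.6980) + 1·e^(−2.6174) = 1.7106 + 0.54915 + 0.072992 = 2.3327.
⟨E⟩ = 0.13314 eV, ⟨E²⟩ = 0.024965 eV².
C_V/k_B = (⟨E²⟩ − ⟨E⟩²)/(kT)² = (0.024965 − 0.017726)/0.022201 = 0.326.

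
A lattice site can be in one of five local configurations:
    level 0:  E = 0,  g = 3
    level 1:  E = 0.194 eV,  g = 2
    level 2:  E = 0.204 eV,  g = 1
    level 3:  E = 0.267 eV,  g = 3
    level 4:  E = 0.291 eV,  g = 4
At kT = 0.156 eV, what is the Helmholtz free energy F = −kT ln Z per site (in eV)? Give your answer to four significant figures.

Eᵢ/kT = 0, 1.24359, 1.30769, 1.71154, 1.86538.
Z = Σ gᵢe^(−Eᵢ/kT) = 3·e^(−0) + 2·e^(−1.24359) + 1·e^(−1.30769) + 3·e^(−1.71154) + 4·e^(−1.86538) = 3.00000 + 0.576694 + 0.270444 + 0.541762 + 0.619349 = 5.00825.
F = −kT ln Z = −0.156 × ln(5.00825) = −0.156 × 1.61109 = -0.2513 eV.

-0.2513 eV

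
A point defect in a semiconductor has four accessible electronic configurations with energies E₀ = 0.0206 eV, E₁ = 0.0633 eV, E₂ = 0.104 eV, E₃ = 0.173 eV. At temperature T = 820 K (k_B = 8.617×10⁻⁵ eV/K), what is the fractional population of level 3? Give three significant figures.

k_BT = 8.617×10⁻⁵ × 820 K = 0.070659 eV.
Eᵢ/kT = 0.29154, 0.89585, 1.4719, 2.4484.
Z = Σ e^(−Eᵢ/kT) = e^(−0.29154) + e^(−0.89585) + e^(−1.4719) + e^(−2.4484) = 0.74711 + 0.40826 + 0.22949 + 0.086432 = 1.4713.
P₃ = e^(−E₃/kT) / Z = 0.086432/1.4713 = 0.0587.

0.0587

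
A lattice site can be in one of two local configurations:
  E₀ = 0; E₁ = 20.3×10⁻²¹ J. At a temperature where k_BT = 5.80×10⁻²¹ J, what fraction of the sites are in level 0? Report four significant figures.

Eᵢ/kT = 0, 3.50000.
Z = Σ e^(−Eᵢ/kT) = e^(−0) + e^(−3.50000) = 1.00000 + 0.0301974 = 1.03020.
P₀ = e^(−E₀/kT) / Z = 1.00000/1.03020 = 0.9707.

0.9707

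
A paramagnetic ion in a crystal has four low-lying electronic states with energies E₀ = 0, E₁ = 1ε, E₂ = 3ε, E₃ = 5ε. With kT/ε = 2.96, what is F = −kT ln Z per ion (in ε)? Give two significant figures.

-2.4 ε

Eᵢ/kT = 0, 0.3378, 1.014, 1.689.
Z = Σ e^(−Eᵢ/kT) = e^(−0) + e^(−0.3378) + e^(−1.014) + e^(−1.689) = 1.000 + 0.7133 + 0.3628 + 0.1847 = 2.261.
F = −kT ln Z = −2.96 × ln(2.261) = −2.96 × 0.8158 = -2.4 ε.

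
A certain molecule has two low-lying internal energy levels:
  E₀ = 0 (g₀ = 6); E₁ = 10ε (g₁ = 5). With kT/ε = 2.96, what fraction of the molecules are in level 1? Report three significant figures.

Eᵢ/kT = 0, 3.3784.
Z = Σ gᵢe^(−Eᵢ/kT) = 6·e^(−0) + 5·e^(−3.3784) = 6.0000 + 0.17051 = 6.1705.
P₁ = g₁ e^(−E₁/kT) / Z = 0.17051/6.1705 = 0.0276.

0.0276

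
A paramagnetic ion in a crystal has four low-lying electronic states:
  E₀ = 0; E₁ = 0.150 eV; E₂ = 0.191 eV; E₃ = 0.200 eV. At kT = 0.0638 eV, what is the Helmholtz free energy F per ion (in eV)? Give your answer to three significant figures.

Eᵢ/kT = 0, 2.3511, 2.9937, 3.1348.
Z = Σ e^(−Eᵢ/kT) = e^(−0) + e^(−2.3511) + e^(−2.9937) + e^(−3.1348) = 1.0000 + 0.095264 + 0.050102 + 0.043508 = 1.1889.
F = −kT ln Z = −0.0638 × ln(1.1889) = −0.0638 × 0.17303 = -0.0110 eV.

-0.0110 eV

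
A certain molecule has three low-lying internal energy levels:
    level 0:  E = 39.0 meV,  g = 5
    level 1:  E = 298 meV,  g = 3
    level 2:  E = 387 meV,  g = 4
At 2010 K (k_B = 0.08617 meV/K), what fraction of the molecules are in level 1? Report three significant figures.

k_BT = 0.08617 × 2010 K = 173.20 meV.
Eᵢ/kT = 0.22517, 1.7206, 2.2344.
Z = Σ gᵢe^(−Eᵢ/kT) = 5·e^(−0.22517) + 3·e^(−1.7206) + 4·e^(−2.2344) = 3.9919 + 0.53688 + 0.42823 = 4.9570.
P₁ = g₁ e^(−E₁/kT) / Z = 0.53688/4.9570 = 0.108.

0.108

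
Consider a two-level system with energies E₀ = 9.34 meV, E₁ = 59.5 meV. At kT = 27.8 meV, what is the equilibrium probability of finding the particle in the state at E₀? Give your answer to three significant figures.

Eᵢ/kT = 0.33597, 2.1403.
Z = Σ e^(−Eᵢ/kT) = e^(−0.33597) + e^(−2.1403) = 0.71464 + 0.11762 = 0.83226.
P₀ = e^(−E₀/kT) / Z = 0.71464/0.83226 = 0.859.

0.859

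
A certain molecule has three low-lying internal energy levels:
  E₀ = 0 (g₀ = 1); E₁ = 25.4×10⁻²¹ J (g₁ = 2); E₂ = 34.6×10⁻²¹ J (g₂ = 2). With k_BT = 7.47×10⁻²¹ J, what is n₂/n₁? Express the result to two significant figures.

0.29

n₂/n₁ = (g₂/g₁) exp[−(E₂−E₁)/kT] = (2/2) × exp(−(9.2 ×10⁻²¹ J)/(7.47 ×10⁻²¹ J)) = (2/2) × exp(-1.232) = 0.29.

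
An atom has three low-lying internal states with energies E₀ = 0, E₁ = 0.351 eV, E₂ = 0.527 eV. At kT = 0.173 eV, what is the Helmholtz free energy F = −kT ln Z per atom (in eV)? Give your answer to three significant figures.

Eᵢ/kT = 0, 2.0289, 3.0462.
Z = Σ e^(−Eᵢ/kT) = e^(−0) + e^(−2.0289) + e^(−3.0462) = 1.0000 + 0.13148 + 0.047539 = 1.1790.
F = −kT ln Z = −0.173 × ln(1.1790) = −0.173 × 0.16467 = -0.0285 eV.

-0.0285 eV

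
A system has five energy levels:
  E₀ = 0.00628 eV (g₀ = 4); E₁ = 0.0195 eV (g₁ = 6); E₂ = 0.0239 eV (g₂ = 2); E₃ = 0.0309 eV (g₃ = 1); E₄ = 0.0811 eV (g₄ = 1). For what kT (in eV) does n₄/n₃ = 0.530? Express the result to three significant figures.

n₄/n₃ = (g₄/g₃) exp[−(E₄−E₃)/kT] = 0.530.
⇒ (E₄−E₃)/kT = ln((1/1)/0.530) = ln(1.8868) = 0.63488.
kT = 0.0502 eV / 0.63488 = 0.0791 eV.

0.0791 eV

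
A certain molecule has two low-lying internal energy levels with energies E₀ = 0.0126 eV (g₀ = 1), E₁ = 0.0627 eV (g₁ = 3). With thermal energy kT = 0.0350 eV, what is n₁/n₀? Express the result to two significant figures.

n₁/n₀ = (g₁/g₀) exp[−(E₁−E₀)/kT] = (3/1) × exp(−(0.0501 eV)/(0.0350 eV)) = (3/1) × exp(-1.431) = 0.72.

0.72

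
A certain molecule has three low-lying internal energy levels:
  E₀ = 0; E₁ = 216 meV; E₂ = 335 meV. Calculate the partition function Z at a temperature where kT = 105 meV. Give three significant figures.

Eᵢ/kT = 0, 2.0571, 3.1905.
Z = Σ e^(−Eᵢ/kT) = e^(−0) + e^(−2.0571) + e^(−3.1905) = 1.0000 + 0.12782 + 0.041151 = 1.1690.

Z = 1.17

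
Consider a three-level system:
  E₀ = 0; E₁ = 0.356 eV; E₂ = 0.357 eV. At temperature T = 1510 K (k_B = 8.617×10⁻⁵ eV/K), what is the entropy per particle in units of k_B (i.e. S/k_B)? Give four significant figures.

k_BT = 8.617×10⁻⁵ × 1510 K = 0.130117 eV.
Eᵢ/kT = 0, 2.73600, 2.74368.
Z = Σ e^(−Eᵢ/kT) = e^(−0) + e^(−2.73600) + e^(−2.74368) = 1.00000 + 0.0648291 + 0.0643332 = 1.12916.
⟨E⟩ = Σ EᵢPᵢ = 0.0407791 eV.
S/k_B = ln Z + ⟨E⟩/kT = ln(1.12916) + 0.0407791/0.130117 = 0.121474 + 0.313403 = 0.4349.

0.4349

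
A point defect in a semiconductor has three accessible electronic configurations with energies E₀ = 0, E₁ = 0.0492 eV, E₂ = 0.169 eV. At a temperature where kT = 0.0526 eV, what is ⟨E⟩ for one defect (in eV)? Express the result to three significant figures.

Eᵢ/kT = 0, 0.93536, 3.2129.
Z = Σ e^(−Eᵢ/kT) = e^(−0) + e^(−0.93536) + e^(−3.2129) = 1.0000 + 0.39244 + 0.040240 = 1.4327.
⟨E⟩ = Σ Eᵢ e^(−Eᵢ/kT) / Z = (0·1.0000 + 0.0492·0.39244 + 0.169·0.040240) / 1.4327 = 0.0182 eV.

0.0182 eV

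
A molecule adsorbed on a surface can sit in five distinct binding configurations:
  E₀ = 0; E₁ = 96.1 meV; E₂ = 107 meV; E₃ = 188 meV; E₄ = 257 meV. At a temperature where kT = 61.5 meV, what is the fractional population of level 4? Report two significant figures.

Eᵢ/kT = 0, 1.563, 1.740, 3.057, 4.179.
Z = Σ e^(−Eᵢ/kT) = e^(−0) + e^(−1.563) + e^(−1.740) + e^(−3.057) + e^(−4.179) = 1.000 + 0.2095 + 0.1755 + 0.04703 + 0.01531 = 1.447.
P₄ = e^(−E₄/kT) / Z = 0.01531/1.447 = 0.011.

0.011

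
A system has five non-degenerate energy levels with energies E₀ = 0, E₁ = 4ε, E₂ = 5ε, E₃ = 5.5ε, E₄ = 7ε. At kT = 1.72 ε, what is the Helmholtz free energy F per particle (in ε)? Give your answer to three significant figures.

Eᵢ/kT = 0, 2.3256, 2.9070, 3.1977, 4.0698.
Z = Σ e^(−Eᵢ/kT) = e^(−0) + e^(−2.3256) + e^(−2.9070) + e^(−3.1977) + e^(−4.0698) = 1.0000 + 0.097725 + 0.054639 + 0.040856 + 0.017081 = 1.2103.
F = −kT ln Z = −1.72 × ln(1.2103) = −1.72 × 0.19087 = -0.328 ε.

-0.328 ε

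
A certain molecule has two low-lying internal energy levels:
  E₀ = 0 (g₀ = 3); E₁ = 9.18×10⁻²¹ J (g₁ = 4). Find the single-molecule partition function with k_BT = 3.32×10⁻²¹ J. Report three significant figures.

Z = 3.25

Eᵢ/kT = 0, 2.7651.
Z = Σ gᵢe^(−Eᵢ/kT) = 3·e^(−0) + 4·e^(−2.7651) = 3.0000 + 0.25188 = 3.2519.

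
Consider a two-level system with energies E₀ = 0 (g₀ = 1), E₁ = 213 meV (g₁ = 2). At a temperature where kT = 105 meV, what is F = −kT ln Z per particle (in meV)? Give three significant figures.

Eᵢ/kT = 0, 2.0286.
Z = Σ gᵢe^(−Eᵢ/kT) = 1·e^(−0) + 2·e^(−2.0286) = 1.0000 + 0.26304 = 1.2630.
F = −kT ln Z = −105 × ln(1.2630) = −105 × 0.23349 = -24.5 meV.

-24.5 meV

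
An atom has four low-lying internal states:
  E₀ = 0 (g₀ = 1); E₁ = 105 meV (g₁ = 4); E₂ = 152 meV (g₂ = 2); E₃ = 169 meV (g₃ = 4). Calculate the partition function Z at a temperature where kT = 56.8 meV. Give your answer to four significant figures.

Z = 1.972

Eᵢ/kT = 0, 1.84859, 2.67606, 2.97535.
Z = Σ gᵢe^(−Eᵢ/kT) = 1·e^(−0) + 4·e^(−1.84859) + 2·e^(−2.67606) + 4·e^(−2.97535) = 1.00000 + 0.629836 + 0.137668 + 0.204118 = 1.97162.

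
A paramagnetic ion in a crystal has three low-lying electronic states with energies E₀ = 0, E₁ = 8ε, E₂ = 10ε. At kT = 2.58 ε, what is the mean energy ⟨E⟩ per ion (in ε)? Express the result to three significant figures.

0.532 ε

Eᵢ/kT = 0, 3.1008, 3.8760.
Z = Σ e^(−Eᵢ/kT) = e^(−0) + e^(−3.1008) + e^(−3.8760) = 1.0000 + 0.045013 + 0.020734 = 1.0657.
⟨E⟩ = Σ Eᵢ e^(−Eᵢ/kT) / Z = (0·1.0000 + 8·0.045013 + 10·0.020734) / 1.0657 = 0.532 ε.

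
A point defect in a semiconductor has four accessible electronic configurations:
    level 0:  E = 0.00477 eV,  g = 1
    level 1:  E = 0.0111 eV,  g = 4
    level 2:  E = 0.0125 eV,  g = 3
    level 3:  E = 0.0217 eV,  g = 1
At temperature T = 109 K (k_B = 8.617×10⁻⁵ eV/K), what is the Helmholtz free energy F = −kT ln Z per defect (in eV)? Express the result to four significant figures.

k_BT = 8.617×10⁻⁵ × 109 K = 0.00939253 eV.
Eᵢ/kT = 0.507850, 1.18179, 1.33084, 2.31035.
Z = Σ gᵢe^(−Eᵢ/kT) = 1·e^(−0.507850) + 4·e^(−1.18179) + 3·e^(−1.33084) + 1·e^(−2.31035) = 0.601788 + 1.22692 + 0.792766 + 0.0992265 = 2.72070.
F = −kT ln Z = −0.00939253 × ln(2.72070) = −0.00939253 × 1.00089 = -0.009401 eV.

-0.009401 eV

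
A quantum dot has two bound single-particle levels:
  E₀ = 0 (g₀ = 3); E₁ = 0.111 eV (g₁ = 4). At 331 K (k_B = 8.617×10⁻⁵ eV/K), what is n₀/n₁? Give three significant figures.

k_BT = 8.617×10⁻⁵ × 331 K = 0.028522 eV.
n₀/n₁ = (g₀/g₁) exp[−(E₀−E₁)/kT] = (3/4) × exp(−(-0.111 eV)/(0.028522 eV)) = (3/4) × exp(3.8917) = 36.7.

36.7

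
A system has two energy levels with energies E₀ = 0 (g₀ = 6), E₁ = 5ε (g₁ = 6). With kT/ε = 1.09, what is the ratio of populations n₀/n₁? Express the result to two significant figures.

n₀/n₁ = (g₀/g₁) exp[−(E₀−E₁)/kT] = (6/6) × exp(−(-5ε)/(1.09ε)) = (6/6) × exp(4.587) = 98.

98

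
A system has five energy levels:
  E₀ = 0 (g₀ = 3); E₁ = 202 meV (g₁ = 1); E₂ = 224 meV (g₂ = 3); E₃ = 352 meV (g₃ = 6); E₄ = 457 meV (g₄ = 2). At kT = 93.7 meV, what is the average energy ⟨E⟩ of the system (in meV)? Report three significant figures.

Eᵢ/kT = 0, 2.1558, 2.3906, 3.7567, 4.8773.
Z = Σ gᵢe^(−Eᵢ/kT) = 3·e^(−0) + 1·e^(−2.1558) + 3·e^(−2.3906) + 6·e^(−3.7567) + 2·e^(−4.8773) = 3.0000 + 0.11581 + 0.27472 + 0.14016 + 0.015235 = 3.5459.
⟨E⟩ = Σ Eᵢ gᵢe^(−Eᵢ/kT) / Z = (0·3.0000 + 202·0.11581 + 224·0.27472 + 352·0.14016 + 457·0.015235) / 3.5459 = 39.8 meV.

39.8 meV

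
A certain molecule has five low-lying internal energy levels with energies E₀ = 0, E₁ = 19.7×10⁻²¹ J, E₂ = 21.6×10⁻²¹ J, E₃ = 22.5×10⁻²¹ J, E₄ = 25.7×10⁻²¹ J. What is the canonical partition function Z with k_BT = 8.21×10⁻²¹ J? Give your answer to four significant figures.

Z = 1.271

Eᵢ/kT = 0, 2.39951, 2.63094, 2.74056, 3.13033.
Z = Σ e^(−Eᵢ/kT) = e^(−0) + e^(−2.39951) + e^(−2.63094) + e^(−2.74056) + e^(−3.13033) = 1.00000 + 0.0907624 + 0.0720107 + 0.0645342 + 0.0437034 = 1.27101.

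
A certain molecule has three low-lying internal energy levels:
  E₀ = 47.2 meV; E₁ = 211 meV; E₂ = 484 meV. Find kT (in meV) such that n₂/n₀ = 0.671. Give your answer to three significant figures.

1090 meV

n₂/n₀ = exp[−(E₂−E₀)/kT] = 0.671.
⇒ (E₂−E₀)/kT = ln(1/0.671) = ln(1.4903) = 0.39898.
kT = 436.8 meV / 0.39898 = 1090 meV.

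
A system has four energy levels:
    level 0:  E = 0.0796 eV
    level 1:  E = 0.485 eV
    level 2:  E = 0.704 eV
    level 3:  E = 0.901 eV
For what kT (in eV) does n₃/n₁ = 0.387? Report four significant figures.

n₃/n₁ = exp[−(E₃−E₁)/kT] = 0.387.
⇒ (E₃−E₁)/kT = ln(1/0.387) = ln(2.58398) = 0.949331.
kT = 0.416 eV / 0.949331 = 0.4382 eV.

0.4382 eV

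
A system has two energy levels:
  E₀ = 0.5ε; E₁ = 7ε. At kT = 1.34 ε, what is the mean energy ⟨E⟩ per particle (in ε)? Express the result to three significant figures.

0.550 ε

Eᵢ/kT = 0.37313, 5.2239.
Z = Σ e^(−Eᵢ/kT) = e^(−0.37313) + e^(−5.2239) = 0.68858 + 0.0053863 = 0.69397.
⟨E⟩ = Σ Eᵢ e^(−Eᵢ/kT) / Z = (0.5·0.68858 + 7·0.0053863) / 0.69397 = 0.550 ε.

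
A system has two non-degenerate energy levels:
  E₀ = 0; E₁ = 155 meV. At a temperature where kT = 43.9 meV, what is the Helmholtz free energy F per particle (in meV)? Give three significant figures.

Eᵢ/kT = 0, 3.5308.
Z = Σ e^(−Eᵢ/kT) = e^(−0) + e^(−3.5308) = 1.0000 + 0.029281 = 1.0293.
F = −kT ln Z = −43.9 × ln(1.0293) = −43.9 × 0.028879 = -1.27 meV.

-1.27 meV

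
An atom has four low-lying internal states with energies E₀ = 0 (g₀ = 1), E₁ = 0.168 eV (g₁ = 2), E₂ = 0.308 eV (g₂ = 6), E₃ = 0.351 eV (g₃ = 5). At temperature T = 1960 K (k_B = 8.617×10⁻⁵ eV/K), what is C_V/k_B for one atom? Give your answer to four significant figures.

k_BT = 8.617×10⁻⁵ × 1960 K = 0.168893 eV.
Eᵢ/kT = 0, 0.994713, 1.82364, 2.07824.
Z = Σ gᵢe^(−Eᵢ/kT) = 1·e^(−0) + 2·e^(−0.994713) + 6·e^(−1.82364) + 5·e^(−2.07824) = 1.00000 + 0.739659 + 0.968622 + 0.625751 = 3.33403.
⟨E⟩ = 0.192631 eV, ⟨E²⟩ = 0.0569451 eV².
C_V/k_B = (⟨E²⟩ − ⟨E⟩²)/(kT)² = (0.0569451 − 0.0371067)/0.0285248 = 0.6955.

0.6955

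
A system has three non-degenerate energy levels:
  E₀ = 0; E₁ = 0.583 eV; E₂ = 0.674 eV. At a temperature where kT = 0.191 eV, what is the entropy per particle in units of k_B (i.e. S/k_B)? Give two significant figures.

0.30

Eᵢ/kT = 0, 3.052, 3.529.
Z = Σ e^(−Eᵢ/kT) = e^(−0) + e^(−3.052) + e^(−3.529) = 1.000 + 0.04726 + 0.02933 = 1.077.
⟨E⟩ = Σ EᵢPᵢ = 0.04394 eV.
S/k_B = ln Z + ⟨E⟩/kT = ln(1.077) + 0.04394/0.191 = 0.07418 + 0.2301 = 0.30.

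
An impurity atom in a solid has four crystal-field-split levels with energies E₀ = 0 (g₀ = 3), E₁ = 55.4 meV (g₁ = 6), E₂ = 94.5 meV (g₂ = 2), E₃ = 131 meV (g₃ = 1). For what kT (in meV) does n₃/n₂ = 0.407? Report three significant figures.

177 meV

n₃/n₂ = (g₃/g₂) exp[−(E₃−E₂)/kT] = 0.407.
⇒ (E₃−E₂)/kT = ln((1/2)/0.407) = ln(1.2285) = 0.20579.
kT = 36.5 meV / 0.20579 = 177 meV.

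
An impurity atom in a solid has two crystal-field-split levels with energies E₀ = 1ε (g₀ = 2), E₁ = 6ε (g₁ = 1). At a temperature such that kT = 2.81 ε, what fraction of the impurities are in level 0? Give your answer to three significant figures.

Eᵢ/kT = 0.35587, 2.1352.
Z = Σ gᵢe^(−Eᵢ/kT) = 2·e^(−0.35587) + 1·e^(−2.1352) = 1.4011 + 0.11822 = 1.5193.
P₀ = g₀ e^(−E₀/kT) / Z = 1.4011/1.5193 = 0.922.

0.922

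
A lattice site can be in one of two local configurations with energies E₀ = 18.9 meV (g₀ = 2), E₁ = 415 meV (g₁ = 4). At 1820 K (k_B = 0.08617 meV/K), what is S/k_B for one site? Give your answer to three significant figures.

k_BT = 0.08617 × 1820 K = 156.83 meV.
Eᵢ/kT = 0.12051, 2.6462.
Z = Σ gᵢe^(−Eᵢ/kT) = 2·e^(−0.12051) + 4·e^(−2.6462) = 1.7729 + 0.28368 = 2.0566.
⟨E⟩ = Σ EᵢPᵢ = 73.536 meV.
S/k_B = ln Z + ⟨E⟩/kT = ln(2.0566) + 73.536/156.83 = 0.72105 + 0.46889 = 1.19.

1.19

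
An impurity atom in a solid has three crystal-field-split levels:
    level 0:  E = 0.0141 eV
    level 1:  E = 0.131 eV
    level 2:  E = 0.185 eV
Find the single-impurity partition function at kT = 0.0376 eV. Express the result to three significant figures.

Z = 0.725

Eᵢ/kT = 0.37500, 3.4840, 4.9202.
Z = Σ e^(−Eᵢ/kT) = e^(−0.37500) + e^(−3.4840) + e^(−4.9202) = 0.68729 + 0.030684 + 0.0072977 = 0.72527.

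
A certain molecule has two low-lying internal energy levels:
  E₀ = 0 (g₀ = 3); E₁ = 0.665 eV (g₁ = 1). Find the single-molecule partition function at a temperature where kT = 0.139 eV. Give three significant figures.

Eᵢ/kT = 0, 4.7842.
Z = Σ gᵢe^(−Eᵢ/kT) = 3·e^(−0) + 1·e^(−4.7842) = 3.0000 + 0.0083608 = 3.0084.

Z = 3.01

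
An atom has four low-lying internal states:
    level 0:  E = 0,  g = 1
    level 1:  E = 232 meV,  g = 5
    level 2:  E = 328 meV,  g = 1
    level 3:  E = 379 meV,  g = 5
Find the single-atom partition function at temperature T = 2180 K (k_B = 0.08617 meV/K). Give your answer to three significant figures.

Z = 3.29

k_BT = 0.08617 × 2180 K = 187.85 meV.
Eᵢ/kT = 0, 1.2350, 1.7461, 2.0176.
Z = Σ gᵢe^(−Eᵢ/kT) = 1·e^(−0) + 5·e^(−1.2350) + 1·e^(−1.7461) + 5·e^(−2.0176) = 1.0000 + 1.4542 + 0.17445 + 0.66487 = 3.2935.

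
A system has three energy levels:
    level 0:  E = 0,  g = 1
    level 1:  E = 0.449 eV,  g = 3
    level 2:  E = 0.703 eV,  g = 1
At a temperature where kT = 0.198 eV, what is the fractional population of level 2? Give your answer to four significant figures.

0.02144

Eᵢ/kT = 0, 2.26768, 3.55051.
Z = Σ gᵢe^(−Eᵢ/kT) = 1·e^(−0) + 3·e^(−2.26768) + 1·e^(−3.55051) = 1.00000 + 0.310656 + 0.0287100 = 1.33937.
P₂ = g₂ e^(−E₂/kT) / Z = 0.0287100/1.33937 = 0.02144.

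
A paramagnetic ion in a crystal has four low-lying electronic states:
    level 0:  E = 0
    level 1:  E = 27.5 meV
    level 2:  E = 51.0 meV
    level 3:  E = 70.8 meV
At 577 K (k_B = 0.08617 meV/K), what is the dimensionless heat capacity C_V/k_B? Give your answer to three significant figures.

k_BT = 0.08617 × 577 K = 49.720 meV.
Eᵢ/kT = 0, 0.55310, 1.0257, 1.4240.
Z = Σ e^(−Eᵢ/kT) = e^(−0) + e^(−0.55310) + e^(−1.0257) + e^(−1.4240) = 1.0000 + 0.57516 + 0.35855 + 0.24075 = 2.1745.
⟨E⟩ = 23.522 meV, ⟨E²⟩ = 1183.9 meV².
C_V/k_B = (⟨E²⟩ − ⟨E⟩²)/(kT)² = (1183.9 − 553.28)/2472.1 = 0.255.

0.255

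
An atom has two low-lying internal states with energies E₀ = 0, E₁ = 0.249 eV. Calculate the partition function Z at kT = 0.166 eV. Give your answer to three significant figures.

Z = 1.22

Eᵢ/kT = 0, 1.5000.
Z = Σ e^(−Eᵢ/kT) = e^(−0) + e^(−1.5000) = 1.0000 + 0.22313 = 1.2231.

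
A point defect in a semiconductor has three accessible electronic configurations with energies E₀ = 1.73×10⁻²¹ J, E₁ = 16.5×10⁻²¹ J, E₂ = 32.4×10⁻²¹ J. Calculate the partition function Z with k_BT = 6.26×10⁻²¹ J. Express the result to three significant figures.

Eᵢ/kT = 0.27636, 2.6358, 5.1757.
Z = Σ e^(−Eᵢ/kT) = e^(−0.27636) + e^(−2.6358) + e^(−5.1757) = 0.75854 + 0.071662 + 0.0056523 = 0.83585.

Z = 0.836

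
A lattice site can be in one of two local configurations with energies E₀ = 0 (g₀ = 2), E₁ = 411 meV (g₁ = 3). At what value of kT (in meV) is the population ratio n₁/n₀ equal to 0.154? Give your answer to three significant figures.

181 meV

n₁/n₀ = (g₁/g₀) exp[−(E₁−E₀)/kT] = 0.154.
⇒ (E₁−E₀)/kT = ln((3/2)/0.154) = ln(9.7403) = 2.2763.
kT = 411 meV / 2.2763 = 181 meV.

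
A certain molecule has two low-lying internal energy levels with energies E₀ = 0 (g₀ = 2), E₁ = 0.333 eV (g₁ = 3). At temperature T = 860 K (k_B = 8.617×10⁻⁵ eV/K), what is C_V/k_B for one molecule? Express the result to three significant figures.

k_BT = 8.617×10⁻⁵ × 860 K = 0.074106 eV.
Eᵢ/kT = 0, 4.4936.
Z = Σ gᵢe^(−Eᵢ/kT) = 2·e^(−0) + 3·e^(−4.4936) = 2.0000 + 0.033541 = 2.0335.
⟨E⟩ = 0.0054926 eV, ⟨E²⟩ = 0.0018290 eV².
C_V/k_B = (⟨E²⟩ − ⟨E⟩²)/(kT)² = (0.0018290 − 0.000030169)/0.0054917 = 0.328.

0.328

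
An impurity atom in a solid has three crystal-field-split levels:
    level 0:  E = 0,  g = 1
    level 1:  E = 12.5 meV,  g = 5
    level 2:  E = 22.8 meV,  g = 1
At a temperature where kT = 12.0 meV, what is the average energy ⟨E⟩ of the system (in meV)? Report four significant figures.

Eᵢ/kT = 0, 1.04167, 1.90000.
Z = Σ gᵢe^(−Eᵢ/kT) = 1·e^(−0) + 5·e^(−1.04167) + 1·e^(−1.90000) = 1.00000 + 1.76432 + 0.149569 = 2.91389.
⟨E⟩ = Σ Eᵢ gᵢe^(−Eᵢ/kT) / Z = (0·1.00000 + 12.5·1.76432 + 22.8·0.149569) / 2.91389 = 8.739 meV.

8.739 meV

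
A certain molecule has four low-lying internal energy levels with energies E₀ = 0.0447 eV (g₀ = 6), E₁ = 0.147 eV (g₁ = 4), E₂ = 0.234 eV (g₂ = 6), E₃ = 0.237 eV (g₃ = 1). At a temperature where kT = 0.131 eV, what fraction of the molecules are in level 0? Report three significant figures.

Eᵢ/kT = 0.34122, 1.1221, 1.7863, 1.8092.
Z = Σ gᵢe^(−Eᵢ/kT) = 6·e^(−0.34122) + 4·e^(−1.1221) + 6·e^(−1.7863) + 1·e^(−1.8092) = 4.2654 + 1.3024 + 1.0055 + 0.16379 = 6.7371.
P₀ = g₀ e^(−E₀/kT) / Z = 4.2654/6.7371 = 0.633.

0.633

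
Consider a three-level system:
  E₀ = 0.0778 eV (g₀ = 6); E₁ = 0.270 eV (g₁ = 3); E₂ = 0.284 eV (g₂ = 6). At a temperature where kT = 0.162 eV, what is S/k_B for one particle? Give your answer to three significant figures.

Eᵢ/kT = 0.48025, 1.6667, 1.7531.
Z = Σ gᵢe^(−Eᵢ/kT) = 6·e^(−0.48025) + 3·e^(−1.6667) + 6·e^(−1.7531) = 3.7118 + 0.56661 + 1.0394 = 5.3178.
⟨E⟩ = Σ EᵢPᵢ = 0.13858 eV.
S/k_B = ln Z + ⟨E⟩/kT = ln(5.3178) + 0.13858/0.162 = 1.6711 + 0.85543 = 2.53.

2.53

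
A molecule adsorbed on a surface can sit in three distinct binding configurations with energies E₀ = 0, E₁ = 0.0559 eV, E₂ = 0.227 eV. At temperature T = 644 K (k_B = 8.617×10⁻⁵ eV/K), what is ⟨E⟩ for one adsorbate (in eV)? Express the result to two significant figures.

k_BT = 8.617×10⁻⁵ × 644 K = 0.05549 eV.
Eᵢ/kT = 0, 1.007, 4.091.
Z = Σ e^(−Eᵢ/kT) = e^(−0) + e^(−1.007) + e^(−4.091) = 1.000 + 0.3653 + 0.01672 = 1.382.
⟨E⟩ = Σ Eᵢ e^(−Eᵢ/kT) / Z = (0·1.000 + 0.0559·0.3653 + 0.227·0.01672) / 1.382 = 0.018 eV.

0.018 eV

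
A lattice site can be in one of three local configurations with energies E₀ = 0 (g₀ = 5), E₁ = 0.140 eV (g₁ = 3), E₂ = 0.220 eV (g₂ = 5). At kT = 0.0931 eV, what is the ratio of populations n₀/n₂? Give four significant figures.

10.62

n₀/n₂ = (g₀/g₂) exp[−(E₀−E₂)/kT] = (5/5) × exp(−(-0.220 eV)/(0.0931 eV)) = (5/5) × exp(2.36305) = 10.62.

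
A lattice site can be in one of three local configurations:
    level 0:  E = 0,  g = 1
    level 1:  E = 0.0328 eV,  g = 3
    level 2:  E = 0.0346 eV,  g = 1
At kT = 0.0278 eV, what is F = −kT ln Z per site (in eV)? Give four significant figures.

Eᵢ/kT = 0, 1.17986, 1.24460.
Z = Σ gᵢe^(−Eᵢ/kT) = 1·e^(−0) + 3·e^(−1.17986) + 1·e^(−1.24460) = 1.00000 + 0.921965 + 0.288056 = 2.21002.
F = −kT ln Z = −0.0278 × ln(2.21002) = −0.0278 × 0.793002 = -0.02205 eV.

-0.02205 eV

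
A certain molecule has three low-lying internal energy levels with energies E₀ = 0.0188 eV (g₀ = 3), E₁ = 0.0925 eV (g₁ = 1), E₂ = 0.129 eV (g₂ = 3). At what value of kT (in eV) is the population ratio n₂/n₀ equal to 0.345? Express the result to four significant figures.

0.1036 eV

n₂/n₀ = (g₂/g₀) exp[−(E₂−E₀)/kT] = 0.345.
⇒ (E₂−E₀)/kT = ln((3/3)/0.345) = ln(2.89855) = 1.06421.
kT = 0.1102 eV / 1.06421 = 0.1036 eV.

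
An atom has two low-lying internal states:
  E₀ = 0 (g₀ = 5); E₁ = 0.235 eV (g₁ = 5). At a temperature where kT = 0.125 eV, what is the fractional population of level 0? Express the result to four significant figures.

0.8676

Eᵢ/kT = 0, 1.88000.
Z = Σ gᵢe^(−Eᵢ/kT) = 5·e^(−0) + 5·e^(−1.88000) = 5.00000 + 0.762951 = 5.76295.
P₀ = g₀ e^(−E₀/kT) / Z = 5.00000/5.76295 = 0.8676.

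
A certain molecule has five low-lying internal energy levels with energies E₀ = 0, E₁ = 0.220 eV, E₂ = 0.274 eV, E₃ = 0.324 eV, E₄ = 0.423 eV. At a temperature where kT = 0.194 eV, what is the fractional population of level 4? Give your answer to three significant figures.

0.0605

Eᵢ/kT = 0, 1.1340, 1.4124, 1.6701, 2.1804.
Z = Σ e^(−Eᵢ/kT) = e^(−0) + e^(−1.1340) + e^(−1.4124) + e^(−1.6701) + e^(−2.1804) = 1.0000 + 0.32174 + 0.24356 + 0.18823 + 0.11300 = 1.8665.
P₄ = e^(−E₄/kT) / Z = 0.11300/1.8665 = 0.0605.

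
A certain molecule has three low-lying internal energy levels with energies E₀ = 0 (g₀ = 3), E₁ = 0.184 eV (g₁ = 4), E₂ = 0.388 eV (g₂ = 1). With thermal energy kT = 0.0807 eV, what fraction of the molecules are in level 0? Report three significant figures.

0.878

Eᵢ/kT = 0, 2.2800, 4.8079.
Z = Σ gᵢe^(−Eᵢ/kT) = 3·e^(−0) + 4·e^(−2.2800) + 1·e^(−4.8079) = 3.0000 + 0.40914 + 0.0081650 = 3.4173.
P₀ = g₀ e^(−E₀/kT) / Z = 3.0000/3.4173 = 0.878.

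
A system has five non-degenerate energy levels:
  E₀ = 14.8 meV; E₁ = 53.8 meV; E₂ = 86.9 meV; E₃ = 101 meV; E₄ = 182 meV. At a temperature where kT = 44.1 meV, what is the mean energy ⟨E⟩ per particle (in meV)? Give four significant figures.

Eᵢ/kT = 0.335601, 1.21995, 1.97052, 2.29025, 4.12698.
Z = Σ e^(−Eᵢ/kT) = e^(−0.335601) + e^(−1.21995) + e^(−1.97052) + e^(−2.29025) + e^(−4.12698) = 0.714908 + 0.295245 + 0.139384 + 0.101241 + 0.0161315 = 1.26691.
⟨E⟩ = Σ Eᵢ e^(−Eᵢ/kT) / Z = (14.8·0.714908 + 53.8·0.295245 + 86.9·0.139384 + 101·0.101241 + 182·0.0161315) / 1.26691 = 40.84 meV.

40.84 meV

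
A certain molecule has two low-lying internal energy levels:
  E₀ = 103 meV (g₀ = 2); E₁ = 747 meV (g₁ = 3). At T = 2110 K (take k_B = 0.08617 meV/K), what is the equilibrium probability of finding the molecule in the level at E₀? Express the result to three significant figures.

k_BT = 0.08617 × 2110 K = 181.82 meV.
Eᵢ/kT = 0.56649, 4.1085.
Z = Σ gᵢe^(−Eᵢ/kT) = 2·e^(−0.56649) + 3·e^(−4.1085) = 1.1350 + 0.049297 = 1.1843.
P₀ = g₀ e^(−E₀/kT) / Z = 1.1350/1.1843 = 0.958.

0.958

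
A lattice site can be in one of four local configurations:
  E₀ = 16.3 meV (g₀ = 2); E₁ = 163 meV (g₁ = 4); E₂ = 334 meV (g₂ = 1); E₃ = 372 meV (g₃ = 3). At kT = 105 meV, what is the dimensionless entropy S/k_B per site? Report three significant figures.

1.74

Eᵢ/kT = 0.15524, 1.5524, 3.1810, 3.5429.
Z = Σ gᵢe^(−Eᵢ/kT) = 2·e^(−0.15524) + 4·e^(−1.5524) + 1·e^(−3.1810) + 3·e^(−3.5429) = 1.7124 + 0.84696 + 0.041544 + 0.086788 = 2.6877.
⟨E⟩ = Σ EᵢPᵢ = 78.925 meV.
S/k_B = ln Z + ⟨E⟩/kT = ln(2.6877) + 78.925/105 = 0.98869 + 0.75167 = 1.74.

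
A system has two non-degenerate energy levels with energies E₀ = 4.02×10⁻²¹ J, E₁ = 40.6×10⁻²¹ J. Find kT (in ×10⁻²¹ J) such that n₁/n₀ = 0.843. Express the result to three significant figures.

n₁/n₀ = exp[−(E₁−E₀)/kT] = 0.843.
⇒ (E₁−E₀)/kT = ln(1/0.843) = ln(1.1862) = 0.17075.
kT = 36.58 ×10⁻²¹ J / 0.17075 = 214 ×10⁻²¹ J.

214 ×10⁻²¹ J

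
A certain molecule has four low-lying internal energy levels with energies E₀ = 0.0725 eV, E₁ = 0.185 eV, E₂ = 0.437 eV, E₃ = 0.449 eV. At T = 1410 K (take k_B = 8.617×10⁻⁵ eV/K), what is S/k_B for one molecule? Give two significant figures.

k_BT = 8.617×10⁻⁵ × 1410 K = 0.1215 eV.
Eᵢ/kT = 0.5967, 1.523, 3.597, 3.695.
Z = Σ e^(−Eᵢ/kT) = e^(−0.5967) + e^(−1.523) + e^(−3.597) + e^(−3.695) = 0.5506 + 0.2181 + 0.02741 + 0.02485 = 0.8210.
⟨E⟩ = Σ EᵢPᵢ = 0.1259 eV.
S/k_B = ln Z + ⟨E⟩/kT = ln(0.8210) + 0.1259/0.1215 = -0.1972 + 1.036 = 0.84.

0.84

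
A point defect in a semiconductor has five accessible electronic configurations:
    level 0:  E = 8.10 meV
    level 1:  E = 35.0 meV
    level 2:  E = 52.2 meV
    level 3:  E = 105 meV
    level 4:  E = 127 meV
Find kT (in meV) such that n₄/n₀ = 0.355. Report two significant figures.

110 meV

n₄/n₀ = exp[−(E₄−E₀)/kT] = 0.355.
⇒ (E₄−E₀)/kT = ln(1/0.355) = ln(2.817) = 1.036.
kT = 118.90 meV / 1.036 = 110 meV.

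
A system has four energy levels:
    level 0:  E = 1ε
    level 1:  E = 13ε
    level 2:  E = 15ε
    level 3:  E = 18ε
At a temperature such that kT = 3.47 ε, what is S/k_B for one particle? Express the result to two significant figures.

0.26

Eᵢ/kT = 0.2882, 3.746, 4.323, 5.187.
Z = Σ e^(−Eᵢ/kT) = e^(−0.2882) + e^(−3.746) + e^(−4.323) + e^(−5.187) = 0.7496 + 0.02361 + 0.01326 + 0.005589 = 0.7921.
⟨E⟩ = Σ EᵢPᵢ = 1.712 ε.
S/k_B = ln Z + ⟨E⟩/kT = ln(0.7921) + 1.712/3.47 = -0.2331 + 0.4934 = 0.26.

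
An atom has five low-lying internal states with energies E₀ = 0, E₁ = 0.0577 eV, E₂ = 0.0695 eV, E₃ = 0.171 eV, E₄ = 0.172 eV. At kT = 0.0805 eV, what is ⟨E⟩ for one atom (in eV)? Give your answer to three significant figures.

Eᵢ/kT = 0, 0.71677, 0.86335, 2.1242, 2.1366.
Z = Σ e^(−Eᵢ/kT) = e^(−0) + e^(−0.71677) + e^(−0.86335) + e^(−2.1242) + e^(−2.1366) = 1.0000 + 0.48833 + 0.42175 + 0.11953 + 0.11806 = 2.1477.
⟨E⟩ = Σ Eᵢ e^(−Eᵢ/kT) / Z = (0·1.0000 + 0.0577·0.48833 + 0.0695·0.42175 + 0.171·0.11953 + 0.172·0.11806) / 2.1477 = 0.0457 eV.

0.0457 eV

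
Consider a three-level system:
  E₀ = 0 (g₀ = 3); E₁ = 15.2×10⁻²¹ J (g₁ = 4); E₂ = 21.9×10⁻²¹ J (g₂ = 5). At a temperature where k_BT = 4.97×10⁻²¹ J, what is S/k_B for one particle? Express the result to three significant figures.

Eᵢ/kT = 0, 3.0584, 4.4064.
Z = Σ gᵢe^(−Eᵢ/kT) = 3·e^(−0) + 4·e^(−3.0584) + 5·e^(−4.4064) = 3.0000 + 0.18785 + 0.060995 = 3.2488.
⟨E⟩ = Σ EᵢPᵢ = 1.2900 ×10⁻²¹ J.
S/k_B = ln Z + ⟨E⟩/kT = ln(3.2488) + 1.2900/4.97 = 1.1783 + 0.25956 = 1.44.

1.44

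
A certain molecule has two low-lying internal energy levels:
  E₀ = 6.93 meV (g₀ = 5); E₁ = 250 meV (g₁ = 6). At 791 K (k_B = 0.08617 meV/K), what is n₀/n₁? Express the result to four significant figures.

29.48

k_BT = 0.08617 × 791 K = 68.1605 meV.
n₀/n₁ = (g₀/g₁) exp[−(E₀−E₁)/kT] = (5/6) × exp(−(-243.07 meV)/(68.1605 meV)) = (5/6) × exp(3.56614) = 29.48.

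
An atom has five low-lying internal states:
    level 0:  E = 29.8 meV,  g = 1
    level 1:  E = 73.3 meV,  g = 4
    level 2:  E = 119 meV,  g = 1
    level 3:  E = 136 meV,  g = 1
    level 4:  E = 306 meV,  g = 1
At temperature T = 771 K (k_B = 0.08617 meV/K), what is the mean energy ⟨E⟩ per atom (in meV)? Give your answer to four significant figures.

69.01 meV

k_BT = 0.08617 × 771 K = 66.4371 meV.
Eᵢ/kT = 0.448545, 1.10330, 1.79117, 2.04705, 4.60586.
Z = Σ gᵢe^(−Eᵢ/kT) = 1·e^(−0.448545) + 4·e^(−1.10330) + 1·e^(−1.79117) + 1·e^(−2.04705) + 1·e^(−4.60586) = 0.638557 + 1.32710 + 0.166765 + 0.129115 + 0.00999310 = 2.27153.
⟨E⟩ = Σ Eᵢ gᵢe^(−Eᵢ/kT) / Z = (29.8·0.638557 + 73.3·1.32710 + 119·0.166765 + 136·0.129115 + 306·0.00999310) / 2.27153 = 69.01 meV.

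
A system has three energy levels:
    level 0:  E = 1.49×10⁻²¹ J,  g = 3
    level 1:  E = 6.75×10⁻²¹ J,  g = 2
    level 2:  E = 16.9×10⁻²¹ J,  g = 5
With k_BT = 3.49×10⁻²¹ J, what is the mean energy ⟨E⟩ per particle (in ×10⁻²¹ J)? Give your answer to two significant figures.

Eᵢ/kT = 0.4269, 1.934, 4.842.
Z = Σ gᵢe^(−Eᵢ/kT) = 3·e^(−0.4269) + 2·e^(−1.934) + 5·e^(−4.842) = 1.958 + 0.2891 + 0.03946 = 2.287.
⟨E⟩ = Σ Eᵢ gᵢe^(−Eᵢ/kT) / Z = (1.49·1.958 + 6.75·0.2891 + 16.9·0.03946) / 2.287 = 2.4 ×10⁻²¹ J.

2.4 ×10⁻²¹ J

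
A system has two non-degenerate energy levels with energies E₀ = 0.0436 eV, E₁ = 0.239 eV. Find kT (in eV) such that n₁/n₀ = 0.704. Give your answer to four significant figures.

n₁/n₀ = exp[−(E₁−E₀)/kT] = 0.704.
⇒ (E₁−E₀)/kT = ln(1/0.704) = ln(1.42045) = 0.350974.
kT = 0.1954 eV / 0.350974 = 0.5567 eV.

0.5567 eV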